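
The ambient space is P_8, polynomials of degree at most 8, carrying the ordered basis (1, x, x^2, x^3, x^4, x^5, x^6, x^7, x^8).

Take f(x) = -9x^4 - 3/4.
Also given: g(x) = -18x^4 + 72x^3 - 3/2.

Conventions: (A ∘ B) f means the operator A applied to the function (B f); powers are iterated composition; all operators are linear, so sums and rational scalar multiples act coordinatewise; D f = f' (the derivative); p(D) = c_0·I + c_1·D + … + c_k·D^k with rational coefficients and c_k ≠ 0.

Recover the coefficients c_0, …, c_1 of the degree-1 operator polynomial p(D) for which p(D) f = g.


p(D) = 2·I − 2·D, i.e. c_0 = 2, c_1 = -2

D^0 f = -9x^4 - 3/4
D^1 f = -36x^3
matching coefficients of g against c_0 f + c_1 Df + … from the top degree down determines the c_i
solution: c_0 = 2, c_1 = -2


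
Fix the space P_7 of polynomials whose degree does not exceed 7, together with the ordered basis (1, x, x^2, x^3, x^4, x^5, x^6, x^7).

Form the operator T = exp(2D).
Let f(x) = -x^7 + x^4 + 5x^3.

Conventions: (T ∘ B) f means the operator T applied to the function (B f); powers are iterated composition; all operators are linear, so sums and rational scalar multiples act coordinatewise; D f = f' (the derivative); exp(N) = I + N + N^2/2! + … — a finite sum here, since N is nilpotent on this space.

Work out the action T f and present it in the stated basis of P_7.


order-1 term: -14x^6 + 8x^3 + 30x^2
order-2 term: -84x^5 + 24x^2 + 60x
order-3 term: -280x^4 + 32x + 40
order-4 term: -560x^3 + 16
order-5 term: -672x^2
order-6 term: -448x
order-7 term: -128
the series for exp(2D) f terminates at order 7
exp(2D) f = -x^7 - 14x^6 - 84x^5 - 279x^4 - 547x^3 - 618x^2 - 356x - 72

the image equals g(x) = -x^7 - 14x^6 - 84x^5 - 279x^4 - 547x^3 - 618x^2 - 356x - 72


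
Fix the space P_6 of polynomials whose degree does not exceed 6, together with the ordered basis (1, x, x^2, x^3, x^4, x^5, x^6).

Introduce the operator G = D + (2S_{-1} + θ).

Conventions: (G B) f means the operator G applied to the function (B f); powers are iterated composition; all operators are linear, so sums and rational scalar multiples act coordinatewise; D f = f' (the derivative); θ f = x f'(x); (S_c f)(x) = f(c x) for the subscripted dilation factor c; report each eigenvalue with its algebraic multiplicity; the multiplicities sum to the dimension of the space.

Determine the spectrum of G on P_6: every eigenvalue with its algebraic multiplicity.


λ = -1 (multiplicity 1), λ = 1 (multiplicity 1), λ = 2 (multiplicity 1), λ = 3 (multiplicity 1), λ = 4 (multiplicity 1), λ = 6 (multiplicity 1), λ = 8 (multiplicity 1)

image of 1: 2
image of x: -x + 1
image of x^2: 4x^2 + 2x
image of x^3: x^3 + 3x^2
image of x^4: 6x^4 + 4x^3
image of x^5: 3x^5 + 5x^4
image of x^6: 8x^6 + 6x^5
the matrix is upper triangular; its diagonal is (2, -1, 4, 1, 6, 3, 8)
for a triangular matrix the eigenvalues are the diagonal entries, with algebraic multiplicity their repetition count


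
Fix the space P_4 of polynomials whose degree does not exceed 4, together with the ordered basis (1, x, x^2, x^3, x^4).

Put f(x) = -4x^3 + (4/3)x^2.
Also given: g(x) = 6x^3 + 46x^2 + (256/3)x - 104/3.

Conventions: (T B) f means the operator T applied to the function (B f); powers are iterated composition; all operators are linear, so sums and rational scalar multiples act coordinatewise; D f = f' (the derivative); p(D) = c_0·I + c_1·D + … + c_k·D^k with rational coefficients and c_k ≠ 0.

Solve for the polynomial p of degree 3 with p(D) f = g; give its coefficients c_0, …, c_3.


D^0 f = -4x^3 + (4/3)x^2
D^1 f = -12x^2 + (8/3)x
D^2 f = -24x + 8/3
D^3 f = -24
matching coefficients of g against c_0 f + c_1 Df + … from the top degree down determines the c_i
solution: c_0 = -3/2, c_1 = -4, c_2 = -4, c_3 = 1

c_0 = -3/2, c_1 = -4, c_2 = -4, c_3 = 1


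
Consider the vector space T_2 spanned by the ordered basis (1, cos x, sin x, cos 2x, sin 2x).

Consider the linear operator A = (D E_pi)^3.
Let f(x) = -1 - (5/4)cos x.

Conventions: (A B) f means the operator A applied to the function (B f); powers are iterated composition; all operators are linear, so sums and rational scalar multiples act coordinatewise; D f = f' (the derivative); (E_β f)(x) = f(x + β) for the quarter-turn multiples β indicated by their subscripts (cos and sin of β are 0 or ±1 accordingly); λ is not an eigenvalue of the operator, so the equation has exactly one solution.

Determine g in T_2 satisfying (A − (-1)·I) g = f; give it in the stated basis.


the image equals g(x) = -1 - (5/8)cos x - (5/8)sin x

write g with unknown coordinates in the stated basis and equate coefficients in (A − (-1)·I) g = f
solving from the highest basis element down gives g = -1 - (5/8)cos x - (5/8)sin x
check: A g = -(5/8)cos x + (5/8)sin x
so A g − (-1)·g = -1 - (5/4)cos x = f ✓


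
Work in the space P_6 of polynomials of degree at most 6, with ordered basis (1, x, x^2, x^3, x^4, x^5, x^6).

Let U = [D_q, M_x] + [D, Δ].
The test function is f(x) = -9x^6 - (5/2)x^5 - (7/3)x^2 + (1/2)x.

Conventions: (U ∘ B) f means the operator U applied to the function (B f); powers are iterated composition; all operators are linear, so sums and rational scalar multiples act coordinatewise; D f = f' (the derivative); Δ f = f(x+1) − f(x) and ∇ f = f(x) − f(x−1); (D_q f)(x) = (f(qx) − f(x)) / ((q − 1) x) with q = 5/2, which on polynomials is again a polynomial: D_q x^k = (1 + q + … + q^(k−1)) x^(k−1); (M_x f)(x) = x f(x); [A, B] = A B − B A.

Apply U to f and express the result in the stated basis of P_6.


M_x f = -9x^7 - (5/2)x^6 - (7/3)x^3 + (1/2)x^2
D_q M_x f = -(233991/64)x^6 - (25935/64)x^5 - (91/4)x^2 + (7/4)x
D_q f = -(46683/32)x^5 - (5155/32)x^4 - (49/6)x + 1/2
M_x D_q f = -(46683/32)x^6 - (5155/32)x^5 - (49/6)x^2 + (1/2)x
[D_q, M_x] f = -(140625/64)x^6 - (15625/64)x^5 - (175/12)x^2 + (5/4)x
Δ f = -54x^5 - (295/2)x^4 - 205x^3 - 160x^2 - (427/6)x - 40/3
D Δ f = -270x^4 - 590x^3 - 615x^2 - 320x - 427/6
D f = -54x^5 - (25/2)x^4 - (14/3)x + 1/2
Δ D f = -270x^4 - 590x^3 - 615x^2 - 320x - 427/6
[D, Δ] f = 0
([D_q, M_x] + [D, Δ]) f = -(140625/64)x^6 - (15625/64)x^5 - (175/12)x^2 + (5/4)x

the result is g(x) = -(140625/64)x^6 - (15625/64)x^5 - (175/12)x^2 + (5/4)x


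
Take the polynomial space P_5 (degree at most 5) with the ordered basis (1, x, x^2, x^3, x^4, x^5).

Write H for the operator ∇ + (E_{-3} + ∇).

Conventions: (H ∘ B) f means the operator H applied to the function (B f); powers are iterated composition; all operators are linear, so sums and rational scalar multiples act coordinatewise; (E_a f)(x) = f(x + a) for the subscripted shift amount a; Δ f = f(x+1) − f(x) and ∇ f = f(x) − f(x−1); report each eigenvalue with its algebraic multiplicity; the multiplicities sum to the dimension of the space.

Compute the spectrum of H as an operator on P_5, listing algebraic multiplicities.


image of 1: 1
image of x: x - 1
image of x^2: x^2 - 2x + 7
image of x^3: x^3 - 3x^2 + 21x - 25
image of x^4: x^4 - 4x^3 + 42x^2 - 100x + 79
image of x^5: x^5 - 5x^4 + 70x^3 - 250x^2 + 395x - 241
the matrix is upper triangular; its diagonal is (1, 1, 1, 1, 1, 1)
for a triangular matrix the eigenvalues are the diagonal entries, with algebraic multiplicity their repetition count

λ = 1 (multiplicity 6)


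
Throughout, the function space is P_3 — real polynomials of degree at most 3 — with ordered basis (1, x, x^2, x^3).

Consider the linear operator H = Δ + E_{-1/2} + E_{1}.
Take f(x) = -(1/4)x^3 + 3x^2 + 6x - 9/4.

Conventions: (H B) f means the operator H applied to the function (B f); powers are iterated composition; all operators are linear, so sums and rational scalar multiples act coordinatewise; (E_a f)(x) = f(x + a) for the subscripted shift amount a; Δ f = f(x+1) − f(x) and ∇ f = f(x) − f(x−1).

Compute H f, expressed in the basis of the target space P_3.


g(x) = -(1/2)x^3 + (39/8)x^2 + (309/16)x + 345/32

Δ f = -(3/4)x^2 + (21/4)x + 35/4
E_{-1/2} f = -(1/4)x^3 + (27/8)x^2 + (45/16)x - 143/32
E_{1} f = -(1/4)x^3 + (9/4)x^2 + (45/4)x + 13/2
(Δ + E_{-1/2} + E_{1}) f = -(1/2)x^3 + (39/8)x^2 + (309/16)x + 345/32


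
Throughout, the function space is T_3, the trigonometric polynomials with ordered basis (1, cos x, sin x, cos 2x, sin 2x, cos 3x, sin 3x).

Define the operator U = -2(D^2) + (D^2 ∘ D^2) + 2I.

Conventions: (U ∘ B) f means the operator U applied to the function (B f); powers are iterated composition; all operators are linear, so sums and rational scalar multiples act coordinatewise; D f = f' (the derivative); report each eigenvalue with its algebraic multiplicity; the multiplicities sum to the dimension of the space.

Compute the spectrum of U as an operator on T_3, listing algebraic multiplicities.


image of 1: 2
image of cos x: 5cos x
image of sin x: 5sin x
image of cos 2x: 26cos 2x
image of sin 2x: 26sin 2x
image of cos 3x: 101cos 3x
image of sin 3x: 101sin 3x
the matrix is diagonal; its diagonal is (2, 5, 5, 26, 26, 101, 101)
for a triangular matrix the eigenvalues are the diagonal entries, with algebraic multiplicity their repetition count

λ = 2 (multiplicity 1), λ = 5 (multiplicity 2), λ = 26 (multiplicity 2), λ = 101 (multiplicity 2)


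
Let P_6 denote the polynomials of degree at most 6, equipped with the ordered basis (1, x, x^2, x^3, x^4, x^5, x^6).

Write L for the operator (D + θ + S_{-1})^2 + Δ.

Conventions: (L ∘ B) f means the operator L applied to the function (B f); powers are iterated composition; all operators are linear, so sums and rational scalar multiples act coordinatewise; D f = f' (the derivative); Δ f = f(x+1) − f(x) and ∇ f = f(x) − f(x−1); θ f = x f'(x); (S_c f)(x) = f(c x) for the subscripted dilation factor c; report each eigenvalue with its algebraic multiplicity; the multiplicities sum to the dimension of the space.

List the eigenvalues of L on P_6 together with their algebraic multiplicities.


image of 1: 1
image of x: 2
image of x^2: 9x^2 + 8x + 3
image of x^3: 4x^3 + 18x^2 + 9x + 1
image of x^4: 25x^4 + 32x^3 + 18x^2 + 4x + 1
image of x^5: 16x^5 + 50x^4 + 30x^3 + 10x^2 + 5x + 1
image of x^6: 49x^6 + 72x^5 + 45x^4 + 20x^3 + 15x^2 + 6x + 1
the matrix is upper triangular; its diagonal is (1, 0, 9, 4, 25, 16, 49)
for a triangular matrix the eigenvalues are the diagonal entries, with algebraic multiplicity their repetition count

λ = 0 (multiplicity 1), λ = 1 (multiplicity 1), λ = 4 (multiplicity 1), λ = 9 (multiplicity 1), λ = 16 (multiplicity 1), λ = 25 (multiplicity 1), λ = 49 (multiplicity 1)


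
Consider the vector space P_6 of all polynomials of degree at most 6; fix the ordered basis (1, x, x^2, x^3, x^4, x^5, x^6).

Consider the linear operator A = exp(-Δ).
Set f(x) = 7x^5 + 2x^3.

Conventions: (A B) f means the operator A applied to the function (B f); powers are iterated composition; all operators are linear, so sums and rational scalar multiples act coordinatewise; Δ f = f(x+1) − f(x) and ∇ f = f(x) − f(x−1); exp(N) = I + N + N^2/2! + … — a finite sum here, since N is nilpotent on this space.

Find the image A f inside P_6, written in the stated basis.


order-1 term: -35x^4 - 70x^3 - 76x^2 - 41x - 9
order-2 term: 70x^3 + 210x^2 + 251x + 111
order-3 term: -70x^2 - 210x - 177
order-4 term: 35x + 70
order-5 term: -7
the series for exp(-Δ) f terminates at order 5
exp(-Δ) f = 7x^5 - 35x^4 + 2x^3 + 64x^2 + 35x - 12

the result is g(x) = 7x^5 - 35x^4 + 2x^3 + 64x^2 + 35x - 12


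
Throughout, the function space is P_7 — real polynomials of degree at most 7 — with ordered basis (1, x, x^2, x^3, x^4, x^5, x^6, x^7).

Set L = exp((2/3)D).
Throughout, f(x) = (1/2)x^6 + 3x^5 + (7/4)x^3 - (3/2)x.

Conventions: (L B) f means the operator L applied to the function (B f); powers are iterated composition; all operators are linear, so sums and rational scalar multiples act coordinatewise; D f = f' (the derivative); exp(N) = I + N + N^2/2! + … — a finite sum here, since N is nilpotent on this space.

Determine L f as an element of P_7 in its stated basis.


order-1 term: 2x^5 + 10x^4 + (7/2)x^2 - 1
order-2 term: (10/3)x^4 + (40/3)x^3 + (7/3)x
order-3 term: (80/27)x^3 + (80/9)x^2 + 14/27
order-4 term: (40/27)x^2 + (80/27)x
order-5 term: (32/81)x + 32/81
order-6 term: 32/729
the series for exp((2/3)D) f terminates at order 6
exp((2/3)D) f = (1/2)x^6 + 5x^5 + (40/3)x^4 + (1949/108)x^3 + (749/54)x^2 + (679/162)x - 31/729

the result is g(x) = (1/2)x^6 + 5x^5 + (40/3)x^4 + (1949/108)x^3 + (749/54)x^2 + (679/162)x - 31/729


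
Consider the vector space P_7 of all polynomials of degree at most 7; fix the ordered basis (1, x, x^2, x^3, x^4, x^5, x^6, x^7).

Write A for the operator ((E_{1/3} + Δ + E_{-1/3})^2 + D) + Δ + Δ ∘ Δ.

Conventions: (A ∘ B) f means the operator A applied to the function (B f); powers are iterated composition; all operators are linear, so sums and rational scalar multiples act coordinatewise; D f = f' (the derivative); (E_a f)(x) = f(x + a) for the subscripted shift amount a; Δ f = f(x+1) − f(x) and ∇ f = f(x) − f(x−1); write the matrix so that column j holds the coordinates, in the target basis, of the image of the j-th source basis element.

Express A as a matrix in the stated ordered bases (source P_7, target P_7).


image of 1: 4
image of x: 4x + 6
image of x^2: 4x^2 + 12x + 89/9
image of x^3: 4x^3 + 18x^2 + (89/3)x + 55/3
image of x^4: 4x^4 + 24x^3 + (178/3)x^2 + (220/3)x + 2921/81
image of x^5: 4x^5 + 30x^4 + (890/9)x^3 + (550/3)x^2 + (14605/81)x + 5645/81
image of x^6: 4x^6 + 36x^5 + (445/3)x^4 + (1100/3)x^3 + (14605/27)x^2 + (11290/27)x + 99569/729
image of x^7: 4x^7 + 42x^6 + (623/3)x^5 + (1925/3)x^4 + (102235/81)x^3 + (39515/27)x^2 + (696983/729)x + 195445/729
each image's coordinates form column j of the matrix

the matrix is [[4, 6, 89/9, 55/3, 2921/81, 5645/81, 99569/729, 195445/729]; [0, 4, 12, 89/3, 220/3, 14605/81, 11290/27, 696983/729]; [0, 0, 4, 18, 178/3, 550/3, 14605/27, 39515/27]; [0, 0, 0, 4, 24, 890/9, 1100/3, 102235/81]; [0, 0, 0, 0, 4, 30, 445/3, 1925/3]; [0, 0, 0, 0, 0, 4, 36, 623/3]; [0, 0, 0, 0, 0, 0, 4, 42]; [0, 0, 0, 0, 0, 0, 0, 4]] (rows listed top to bottom)


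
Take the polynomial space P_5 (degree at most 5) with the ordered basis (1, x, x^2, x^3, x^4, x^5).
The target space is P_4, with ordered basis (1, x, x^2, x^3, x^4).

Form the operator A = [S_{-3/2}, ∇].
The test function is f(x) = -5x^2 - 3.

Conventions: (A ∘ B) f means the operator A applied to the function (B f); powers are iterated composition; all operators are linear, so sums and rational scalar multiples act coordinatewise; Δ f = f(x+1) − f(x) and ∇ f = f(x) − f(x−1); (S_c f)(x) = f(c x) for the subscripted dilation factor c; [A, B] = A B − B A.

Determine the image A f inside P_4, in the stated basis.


the result is g(x) = (75/2)x - 25/4

∇ f = -10x + 5
S_{-3/2} ∇ f = 15x + 5
S_{-3/2} f = -(45/4)x^2 - 3
∇ S_{-3/2} f = -(45/2)x + 45/4
[S_{-3/2}, ∇] f = (75/2)x - 25/4


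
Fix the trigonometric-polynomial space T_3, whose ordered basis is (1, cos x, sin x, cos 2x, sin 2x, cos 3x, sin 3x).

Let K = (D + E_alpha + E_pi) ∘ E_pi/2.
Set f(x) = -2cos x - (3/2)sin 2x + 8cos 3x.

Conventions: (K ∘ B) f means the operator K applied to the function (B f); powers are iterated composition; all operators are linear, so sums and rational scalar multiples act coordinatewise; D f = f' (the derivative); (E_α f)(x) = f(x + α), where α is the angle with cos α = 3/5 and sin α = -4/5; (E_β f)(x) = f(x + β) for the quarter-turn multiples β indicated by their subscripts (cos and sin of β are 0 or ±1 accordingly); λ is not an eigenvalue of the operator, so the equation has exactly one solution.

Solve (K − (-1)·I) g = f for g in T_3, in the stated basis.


the image equals g(x) = -2cos x + sin x - (39/29)cos 2x - (21/58)sin 2x + (912/533)cos 3x + (484/533)sin 3x

write g with unknown coordinates in the stated basis and equate coefficients in (K − (-1)·I) g = f
solving from the highest basis element down gives g = -2cos x + sin x - (39/29)cos 2x - (21/58)sin 2x + (912/533)cos 3x + (484/533)sin 3x
check: K g = -sin x + (39/29)cos 2x - (33/29)sin 2x + (3352/533)cos 3x - (484/533)sin 3x
so K g − (-1)·g = -2cos x - (3/2)sin 2x + 8cos 3x = f ✓


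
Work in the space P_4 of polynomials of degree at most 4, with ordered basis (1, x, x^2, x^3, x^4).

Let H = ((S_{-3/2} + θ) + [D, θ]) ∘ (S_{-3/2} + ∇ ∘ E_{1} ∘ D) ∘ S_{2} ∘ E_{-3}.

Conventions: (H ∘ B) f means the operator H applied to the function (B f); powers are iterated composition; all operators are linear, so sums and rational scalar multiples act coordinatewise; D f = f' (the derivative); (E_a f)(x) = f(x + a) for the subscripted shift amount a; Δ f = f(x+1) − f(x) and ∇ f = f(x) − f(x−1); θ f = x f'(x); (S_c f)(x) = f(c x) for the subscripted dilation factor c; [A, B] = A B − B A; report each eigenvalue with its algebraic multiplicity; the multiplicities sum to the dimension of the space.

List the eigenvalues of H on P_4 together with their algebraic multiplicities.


λ = 1 (multiplicity 1), λ = 3/2 (multiplicity 1), λ = 81/8 (multiplicity 1), λ = 153/4 (multiplicity 1), λ = 11745/16 (multiplicity 1)

image of 1: 1
image of x: (3/2)x - 6
image of x^2: (153/4)x^2 + 9x + 35
image of x^3: (81/8)x^3 - (1701/4)x^2 - (291/2)x - 108
image of x^4: (11745/16)x^4 + (405/2)x^3 + (7707/2)x^2 + 1386x + 229
the matrix is upper triangular; its diagonal is (1, 3/2, 153/4, 81/8, 11745/16)
for a triangular matrix the eigenvalues are the diagonal entries, with algebraic multiplicity their repetition count


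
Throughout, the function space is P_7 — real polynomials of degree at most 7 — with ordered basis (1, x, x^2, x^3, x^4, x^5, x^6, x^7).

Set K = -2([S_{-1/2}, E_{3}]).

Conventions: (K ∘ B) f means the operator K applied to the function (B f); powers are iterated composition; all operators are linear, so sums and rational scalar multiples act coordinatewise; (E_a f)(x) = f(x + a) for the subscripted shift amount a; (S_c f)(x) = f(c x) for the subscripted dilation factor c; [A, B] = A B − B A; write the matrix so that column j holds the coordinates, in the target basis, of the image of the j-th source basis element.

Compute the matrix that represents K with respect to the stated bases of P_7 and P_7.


the matrix is [[0, -9, -27/2, -243/4, -1215/8, -8019/16, -45927/32, -282123/64]; [0, 0, 9, 81/4, 243/2, 6075/16, 24057/16, 321489/64]; [0, 0, 0, -27/4, -81/4, -1215/8, -18225/32, -168399/64]; [0, 0, 0, 0, 9/2, 135/8, 1215/8, 42525/64]; [0, 0, 0, 0, 0, -45/16, -405/32, -8505/64]; [0, 0, 0, 0, 0, 0, 27/16, 567/64]; [0, 0, 0, 0, 0, 0, 0, -63/64]; [0, 0, 0, 0, 0, 0, 0, 0]] (rows listed top to bottom)

image of 1: 0
image of x: -9
image of x^2: 9x - 27/2
image of x^3: -(27/4)x^2 + (81/4)x - 243/4
image of x^4: (9/2)x^3 - (81/4)x^2 + (243/2)x - 1215/8
image of x^5: -(45/16)x^4 + (135/8)x^3 - (1215/8)x^2 + (6075/16)x - 8019/16
image of x^6: (27/16)x^5 - (405/32)x^4 + (1215/8)x^3 - (18225/32)x^2 + (24057/16)x - 45927/32
image of x^7: -(63/64)x^6 + (567/64)x^5 - (8505/64)x^4 + (42525/64)x^3 - (168399/64)x^2 + (321489/64)x - 282123/64
each image's coordinates form column j of the matrix


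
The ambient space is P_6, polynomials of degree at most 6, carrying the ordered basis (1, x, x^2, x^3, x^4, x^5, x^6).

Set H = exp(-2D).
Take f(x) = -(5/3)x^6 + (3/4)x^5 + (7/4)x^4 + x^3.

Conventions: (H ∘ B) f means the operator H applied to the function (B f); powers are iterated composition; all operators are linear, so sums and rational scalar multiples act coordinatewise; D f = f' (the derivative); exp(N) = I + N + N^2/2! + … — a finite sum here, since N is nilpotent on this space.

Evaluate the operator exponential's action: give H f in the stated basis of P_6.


order-1 term: 20x^5 - (15/2)x^4 - 14x^3 - 6x^2
order-2 term: -100x^4 + 30x^3 + 42x^2 + 12x
order-3 term: (800/3)x^3 - 60x^2 - 56x - 8
order-4 term: -400x^2 + 60x + 28
order-5 term: 320x - 24
order-6 term: -320/3
the series for exp(-2D) f terminates at order 6
exp(-2D) f = -(5/3)x^6 + (83/4)x^5 - (423/4)x^4 + (851/3)x^3 - 424x^2 + 336x - 332/3

g(x) = -(5/3)x^6 + (83/4)x^5 - (423/4)x^4 + (851/3)x^3 - 424x^2 + 336x - 332/3


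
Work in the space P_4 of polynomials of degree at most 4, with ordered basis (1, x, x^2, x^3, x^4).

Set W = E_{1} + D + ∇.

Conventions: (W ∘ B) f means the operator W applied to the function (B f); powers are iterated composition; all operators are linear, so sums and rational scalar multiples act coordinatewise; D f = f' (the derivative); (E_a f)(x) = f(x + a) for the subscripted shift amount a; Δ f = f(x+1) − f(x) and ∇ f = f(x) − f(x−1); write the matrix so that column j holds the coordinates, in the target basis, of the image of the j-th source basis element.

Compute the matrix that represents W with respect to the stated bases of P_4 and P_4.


the matrix is [[1, 3, 0, 2, 0]; [0, 1, 6, 0, 8]; [0, 0, 1, 9, 0]; [0, 0, 0, 1, 12]; [0, 0, 0, 0, 1]] (rows listed top to bottom)

image of 1: 1
image of x: x + 3
image of x^2: x^2 + 6x
image of x^3: x^3 + 9x^2 + 2
image of x^4: x^4 + 12x^3 + 8x
each image's coordinates form column j of the matrix


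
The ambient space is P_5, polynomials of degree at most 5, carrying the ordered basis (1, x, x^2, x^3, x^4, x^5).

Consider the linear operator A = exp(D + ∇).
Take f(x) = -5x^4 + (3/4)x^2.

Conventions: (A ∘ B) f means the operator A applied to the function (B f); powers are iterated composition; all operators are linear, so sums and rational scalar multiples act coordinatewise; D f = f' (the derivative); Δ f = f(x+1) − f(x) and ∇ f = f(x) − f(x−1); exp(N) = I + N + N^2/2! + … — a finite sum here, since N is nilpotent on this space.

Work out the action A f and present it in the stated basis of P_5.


the result is g(x) = -5x^4 - 40x^3 - (357/4)x^2 - 57x - 31/4

order-1 term: -40x^3 + 30x^2 - 17x + 17/4
order-2 term: -120x^2 + 120x - 52
order-3 term: -160x + 120
order-4 term: -80
the series for exp(D + ∇) f terminates at order 4
exp(D + ∇) f = -5x^4 - 40x^3 - (357/4)x^2 - 57x - 31/4


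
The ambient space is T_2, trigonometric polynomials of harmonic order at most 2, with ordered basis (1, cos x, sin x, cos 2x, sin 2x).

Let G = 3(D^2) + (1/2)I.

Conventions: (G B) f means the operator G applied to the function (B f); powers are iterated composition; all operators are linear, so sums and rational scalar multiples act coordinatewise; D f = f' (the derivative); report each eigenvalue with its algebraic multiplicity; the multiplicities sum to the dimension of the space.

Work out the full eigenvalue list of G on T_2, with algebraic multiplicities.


image of 1: 1/2
image of cos x: -(5/2)cos x
image of sin x: -(5/2)sin x
image of cos 2x: -(23/2)cos 2x
image of sin 2x: -(23/2)sin 2x
the matrix is diagonal; its diagonal is (1/2, -5/2, -5/2, -23/2, -23/2)
for a triangular matrix the eigenvalues are the diagonal entries, with algebraic multiplicity their repetition count

λ = -23/2 (multiplicity 2), λ = -5/2 (multiplicity 2), λ = 1/2 (multiplicity 1)


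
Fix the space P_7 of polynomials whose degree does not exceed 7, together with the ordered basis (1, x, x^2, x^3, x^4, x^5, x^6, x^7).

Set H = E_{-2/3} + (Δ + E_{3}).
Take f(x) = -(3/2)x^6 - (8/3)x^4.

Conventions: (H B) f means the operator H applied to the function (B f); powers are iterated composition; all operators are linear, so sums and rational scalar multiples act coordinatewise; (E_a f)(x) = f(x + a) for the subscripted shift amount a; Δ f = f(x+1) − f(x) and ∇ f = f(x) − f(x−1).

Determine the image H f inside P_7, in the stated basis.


g(x) = -3x^6 - 30x^5 - (721/3)x^4 - (2600/3)x^3 - (18149/9)x^2 - (201716/81)x - 319381/243

E_{-2/3} f = -(3/2)x^6 + 6x^5 - (38/3)x^4 + 16x^3 - (104/9)x^2 + (352/81)x - 160/243
Δ f = -9x^5 - (45/2)x^4 - (122/3)x^3 - (77/2)x^2 - (59/3)x - 25/6
E_{3} f = -(3/2)x^6 - 27x^5 - (1231/6)x^4 - 842x^3 - (3933/2)x^2 - 2475x - 2619/2
(Δ + E_{3}) f = -(3/2)x^6 - 36x^5 - (683/3)x^4 - (2648/3)x^3 - 2005x^2 - (7484/3)x - 3941/3
(E_{-2/3} + (Δ + E_{3})) f = -3x^6 - 30x^5 - (721/3)x^4 - (2600/3)x^3 - (18149/9)x^2 - (201716/81)x - 319381/243


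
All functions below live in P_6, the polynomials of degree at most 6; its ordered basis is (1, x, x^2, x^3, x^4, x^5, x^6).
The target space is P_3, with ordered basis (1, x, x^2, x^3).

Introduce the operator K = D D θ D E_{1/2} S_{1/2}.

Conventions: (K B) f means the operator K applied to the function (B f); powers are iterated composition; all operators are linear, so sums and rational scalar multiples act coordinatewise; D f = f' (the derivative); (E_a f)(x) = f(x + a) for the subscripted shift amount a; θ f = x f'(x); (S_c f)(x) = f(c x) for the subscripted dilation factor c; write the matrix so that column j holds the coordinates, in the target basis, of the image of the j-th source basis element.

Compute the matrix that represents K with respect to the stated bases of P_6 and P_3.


image of 1: 0
image of x: 0
image of x^2: 0
image of x^3: 3/2
image of x^4: (9/2)x + 3/2
image of x^5: (15/2)x^2 + (45/8)x + 15/16
image of x^6: (75/8)x^3 + (45/4)x^2 + (135/32)x + 15/32
each image's coordinates form column j of the matrix

the matrix is [[0, 0, 0, 3/2, 3/2, 15/16, 15/32]; [0, 0, 0, 0, 9/2, 45/8, 135/32]; [0, 0, 0, 0, 0, 15/2, 45/4]; [0, 0, 0, 0, 0, 0, 75/8]] (rows listed top to bottom)


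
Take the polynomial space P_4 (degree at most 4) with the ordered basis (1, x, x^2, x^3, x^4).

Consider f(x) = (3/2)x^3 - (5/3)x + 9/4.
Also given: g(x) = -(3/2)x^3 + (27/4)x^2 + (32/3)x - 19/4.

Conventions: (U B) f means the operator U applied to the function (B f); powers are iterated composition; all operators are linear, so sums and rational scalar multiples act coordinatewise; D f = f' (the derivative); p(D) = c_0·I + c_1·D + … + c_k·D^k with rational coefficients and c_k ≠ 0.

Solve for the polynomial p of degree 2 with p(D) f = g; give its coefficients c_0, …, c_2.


c_0 = -1, c_1 = 3/2, c_2 = 1

D^0 f = (3/2)x^3 - (5/3)x + 9/4
D^1 f = (9/2)x^2 - 5/3
D^2 f = 9x
matching coefficients of g against c_0 f + c_1 Df + … from the top degree down determines the c_i
solution: c_0 = -1, c_1 = 3/2, c_2 = 1


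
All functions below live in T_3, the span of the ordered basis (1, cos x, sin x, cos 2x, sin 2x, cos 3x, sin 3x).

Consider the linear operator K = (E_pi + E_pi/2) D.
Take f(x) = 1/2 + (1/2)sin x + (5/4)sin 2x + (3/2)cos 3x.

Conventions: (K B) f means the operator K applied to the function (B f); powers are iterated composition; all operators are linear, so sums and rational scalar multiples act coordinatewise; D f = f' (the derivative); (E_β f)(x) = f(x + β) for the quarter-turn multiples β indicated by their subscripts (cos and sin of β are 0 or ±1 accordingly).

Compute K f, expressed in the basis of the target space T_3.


D f = (1/2)cos x + (5/2)cos 2x - (9/2)sin 3x
E_pi D f = -(1/2)cos x + (5/2)cos 2x + (9/2)sin 3x
E_pi/2 D f = -(1/2)sin x - (5/2)cos 2x + (9/2)cos 3x
(E_pi + E_pi/2) D f = -(1/2)cos x - (1/2)sin x + (9/2)cos 3x + (9/2)sin 3x

the image equals g(x) = -(1/2)cos x - (1/2)sin x + (9/2)cos 3x + (9/2)sin 3x


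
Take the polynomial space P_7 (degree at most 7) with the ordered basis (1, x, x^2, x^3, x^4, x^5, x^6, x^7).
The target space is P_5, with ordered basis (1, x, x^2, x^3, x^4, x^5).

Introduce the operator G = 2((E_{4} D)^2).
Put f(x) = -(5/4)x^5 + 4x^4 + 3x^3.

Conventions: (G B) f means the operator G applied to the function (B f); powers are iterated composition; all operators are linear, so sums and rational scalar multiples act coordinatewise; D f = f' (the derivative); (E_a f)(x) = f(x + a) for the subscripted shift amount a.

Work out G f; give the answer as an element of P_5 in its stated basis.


D f = -(25/4)x^4 + 16x^3 + 9x^2
E_{4} D f = -(25/4)x^4 - 84x^3 - 399x^2 - 760x - 432
D (E_{4} D) f = -25x^3 - 252x^2 - 798x - 760
E_{4} D (E_{4} D) f = -25x^3 - 552x^2 - 4014x - 9584
(2((E_{4} D)^2)) f = -50x^3 - 1104x^2 - 8028x - 19168

the result is g(x) = -50x^3 - 1104x^2 - 8028x - 19168


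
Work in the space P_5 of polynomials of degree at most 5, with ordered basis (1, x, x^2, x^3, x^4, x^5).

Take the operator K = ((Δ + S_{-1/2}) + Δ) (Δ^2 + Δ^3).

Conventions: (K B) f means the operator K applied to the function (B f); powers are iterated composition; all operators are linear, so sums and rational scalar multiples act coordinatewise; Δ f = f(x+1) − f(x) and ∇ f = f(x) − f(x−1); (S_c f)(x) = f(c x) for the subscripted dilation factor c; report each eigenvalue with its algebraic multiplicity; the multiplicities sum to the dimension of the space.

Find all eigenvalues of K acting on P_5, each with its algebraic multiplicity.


image of 1: 0
image of x: 0
image of x^2: 2
image of x^3: -3x + 24
image of x^4: 3x^2 + 24x + 170
image of x^5: -(5/2)x^3 + 150x^2 + 475x + 960
the matrix is upper triangular; its diagonal is (0, 0, 0, 0, 0, 0)
for a triangular matrix the eigenvalues are the diagonal entries, with algebraic multiplicity their repetition count

λ = 0 (multiplicity 6)


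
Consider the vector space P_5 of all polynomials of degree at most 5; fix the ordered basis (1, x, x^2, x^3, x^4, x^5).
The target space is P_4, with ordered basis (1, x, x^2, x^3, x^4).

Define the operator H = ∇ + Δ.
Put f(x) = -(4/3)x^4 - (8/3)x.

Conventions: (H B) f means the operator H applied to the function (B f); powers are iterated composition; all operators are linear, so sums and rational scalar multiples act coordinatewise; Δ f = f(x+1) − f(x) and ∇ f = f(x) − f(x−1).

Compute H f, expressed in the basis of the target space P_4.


∇ f = -(16/3)x^3 + 8x^2 - (16/3)x - 4/3
Δ f = -(16/3)x^3 - 8x^2 - (16/3)x - 4
(∇ + Δ) f = -(32/3)x^3 - (32/3)x - 16/3

the result is g(x) = -(32/3)x^3 - (32/3)x - 16/3


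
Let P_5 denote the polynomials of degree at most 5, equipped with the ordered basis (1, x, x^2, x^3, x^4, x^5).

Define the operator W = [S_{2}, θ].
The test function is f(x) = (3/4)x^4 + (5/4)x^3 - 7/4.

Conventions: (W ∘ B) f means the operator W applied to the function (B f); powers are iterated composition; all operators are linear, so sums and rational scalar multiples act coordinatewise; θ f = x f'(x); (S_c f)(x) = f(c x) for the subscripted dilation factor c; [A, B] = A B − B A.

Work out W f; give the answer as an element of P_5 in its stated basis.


θ f = 3x^4 + (15/4)x^3
S_{2} θ f = 48x^4 + 30x^3
S_{2} f = 12x^4 + 10x^3 - 7/4
θ S_{2} f = 48x^4 + 30x^3
[S_{2}, θ] f = 0

the image equals g(x) = 0


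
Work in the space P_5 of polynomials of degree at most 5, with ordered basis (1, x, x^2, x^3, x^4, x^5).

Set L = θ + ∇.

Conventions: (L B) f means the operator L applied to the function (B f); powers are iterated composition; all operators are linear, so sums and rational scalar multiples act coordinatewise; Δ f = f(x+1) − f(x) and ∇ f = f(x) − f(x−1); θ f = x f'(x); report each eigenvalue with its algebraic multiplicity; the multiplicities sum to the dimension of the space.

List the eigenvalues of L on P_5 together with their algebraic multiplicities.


λ = 0 (multiplicity 1), λ = 1 (multiplicity 1), λ = 2 (multiplicity 1), λ = 3 (multiplicity 1), λ = 4 (multiplicity 1), λ = 5 (multiplicity 1)

image of 1: 0
image of x: x + 1
image of x^2: 2x^2 + 2x - 1
image of x^3: 3x^3 + 3x^2 - 3x + 1
image of x^4: 4x^4 + 4x^3 - 6x^2 + 4x - 1
image of x^5: 5x^5 + 5x^4 - 10x^3 + 10x^2 - 5x + 1
the matrix is upper triangular; its diagonal is (0, 1, 2, 3, 4, 5)
for a triangular matrix the eigenvalues are the diagonal entries, with algebraic multiplicity their repetition count


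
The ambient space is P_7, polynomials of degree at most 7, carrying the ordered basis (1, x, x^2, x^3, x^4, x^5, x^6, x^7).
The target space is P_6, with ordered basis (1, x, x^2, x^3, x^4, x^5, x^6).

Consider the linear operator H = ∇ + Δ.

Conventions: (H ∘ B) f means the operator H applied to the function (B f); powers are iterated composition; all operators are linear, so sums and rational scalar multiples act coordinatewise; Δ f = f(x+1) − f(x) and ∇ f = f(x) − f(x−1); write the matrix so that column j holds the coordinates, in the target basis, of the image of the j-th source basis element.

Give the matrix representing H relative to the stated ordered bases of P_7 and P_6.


image of 1: 0
image of x: 2
image of x^2: 4x
image of x^3: 6x^2 + 2
image of x^4: 8x^3 + 8x
image of x^5: 10x^4 + 20x^2 + 2
image of x^6: 12x^5 + 40x^3 + 12x
image of x^7: 14x^6 + 70x^4 + 42x^2 + 2
each image's coordinates form column j of the matrix

the matrix is [[0, 2, 0, 2, 0, 2, 0, 2]; [0, 0, 4, 0, 8, 0, 12, 0]; [0, 0, 0, 6, 0, 20, 0, 42]; [0, 0, 0, 0, 8, 0, 40, 0]; [0, 0, 0, 0, 0, 10, 0, 70]; [0, 0, 0, 0, 0, 0, 12, 0]; [0, 0, 0, 0, 0, 0, 0, 14]] (rows listed top to bottom)


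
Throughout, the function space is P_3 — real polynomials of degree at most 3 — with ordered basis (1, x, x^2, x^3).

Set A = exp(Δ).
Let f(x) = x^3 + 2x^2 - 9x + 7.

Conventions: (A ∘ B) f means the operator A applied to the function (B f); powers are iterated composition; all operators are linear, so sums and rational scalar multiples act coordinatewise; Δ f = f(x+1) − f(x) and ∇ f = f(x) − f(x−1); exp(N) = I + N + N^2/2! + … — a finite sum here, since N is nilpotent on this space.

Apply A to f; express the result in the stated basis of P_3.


the result is g(x) = x^3 + 5x^2 + x + 7

order-1 term: 3x^2 + 7x - 6
order-2 term: 3x + 5
order-3 term: 1
the series for exp(Δ) f terminates at order 3
exp(Δ) f = x^3 + 5x^2 + x + 7


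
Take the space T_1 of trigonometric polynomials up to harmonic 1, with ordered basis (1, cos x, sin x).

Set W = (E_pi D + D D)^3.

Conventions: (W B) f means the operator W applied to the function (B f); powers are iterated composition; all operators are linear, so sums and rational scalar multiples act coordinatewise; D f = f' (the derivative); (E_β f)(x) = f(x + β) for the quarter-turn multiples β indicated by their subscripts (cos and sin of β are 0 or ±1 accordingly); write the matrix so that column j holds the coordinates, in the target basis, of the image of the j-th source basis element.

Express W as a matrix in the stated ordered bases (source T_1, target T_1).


image of 1: 0
image of cos x: 2cos x + 2sin x
image of sin x: -2cos x + 2sin x
each image's coordinates form column j of the matrix

the matrix is [[0, 0, 0]; [0, 2, -2]; [0, 2, 2]] (rows listed top to bottom)


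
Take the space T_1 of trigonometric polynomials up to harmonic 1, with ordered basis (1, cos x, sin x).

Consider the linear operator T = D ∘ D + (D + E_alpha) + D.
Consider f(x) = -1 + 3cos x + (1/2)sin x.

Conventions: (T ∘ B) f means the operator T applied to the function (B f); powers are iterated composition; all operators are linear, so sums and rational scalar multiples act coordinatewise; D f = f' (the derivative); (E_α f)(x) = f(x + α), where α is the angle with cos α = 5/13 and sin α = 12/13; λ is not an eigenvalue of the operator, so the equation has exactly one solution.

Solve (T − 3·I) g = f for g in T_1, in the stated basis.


the image equals g(x) = 1/2 - (160/281)cos x + (181/562)sin x

write g with unknown coordinates in the stated basis and equate coefficients in (T − 3·I) g = f
solving from the highest basis element down gives g = 1/2 - (160/281)cos x + (181/562)sin x
check: T g = 1/2 + (363/281)cos x + (412/281)sin x
so T g − 3·g = -1 + 3cos x + (1/2)sin x = f ✓


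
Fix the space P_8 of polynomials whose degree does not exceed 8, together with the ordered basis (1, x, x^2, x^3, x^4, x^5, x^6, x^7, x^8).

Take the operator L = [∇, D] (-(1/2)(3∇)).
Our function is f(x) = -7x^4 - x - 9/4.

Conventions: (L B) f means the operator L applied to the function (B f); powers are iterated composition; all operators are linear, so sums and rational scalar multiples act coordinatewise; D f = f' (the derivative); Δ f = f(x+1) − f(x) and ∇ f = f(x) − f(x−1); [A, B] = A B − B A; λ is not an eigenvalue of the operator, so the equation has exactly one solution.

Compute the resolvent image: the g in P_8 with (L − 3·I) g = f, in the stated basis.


write g with unknown coordinates in the stated basis and equate coefficients in (L − 3·I) g = f
solving from the highest basis element down gives g = (7/3)x^4 + (1/3)x + 3/4
check: L g = 0
so L g − 3·g = -7x^4 - x - 9/4 = f ✓

the result is g(x) = (7/3)x^4 + (1/3)x + 3/4


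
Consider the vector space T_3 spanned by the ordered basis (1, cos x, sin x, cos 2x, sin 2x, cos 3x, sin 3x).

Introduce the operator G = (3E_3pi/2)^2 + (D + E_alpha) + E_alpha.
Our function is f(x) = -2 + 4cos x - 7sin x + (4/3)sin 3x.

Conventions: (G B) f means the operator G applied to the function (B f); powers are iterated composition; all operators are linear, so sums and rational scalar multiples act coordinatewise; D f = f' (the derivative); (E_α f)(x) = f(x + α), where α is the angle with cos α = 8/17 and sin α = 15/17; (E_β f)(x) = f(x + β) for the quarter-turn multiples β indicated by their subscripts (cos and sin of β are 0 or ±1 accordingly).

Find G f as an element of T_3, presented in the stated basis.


E_3pi/2 f = -2 + 7cos x + 4sin x + (4/3)cos 3x
(3E_3pi/2) f = -6 + 21cos x + 12sin x + 4cos 3x
E_3pi/2 (3E_3pi/2) f = -6 - 12cos x + 21sin x - 4sin 3x
(3E_3pi/2) (3E_3pi/2) f = -18 - 36cos x + 63sin x - 12sin 3x
D f = -7cos x - 4sin x + 4cos 3x
E_alpha f = -2 - (73/17)cos x - (116/17)sin x - (660/4913)cos 3x - (19552/14739)sin 3x
(D + E_alpha) f = -2 - (192/17)cos x - (184/17)sin x + (18992/4913)cos 3x - (19552/14739)sin 3x
E_alpha f = -2 - (73/17)cos x - (116/17)sin x - (660/4913)cos 3x - (19552/14739)sin 3x
((3E_3pi/2)^2 + (D + E_alpha) + E_alpha) f = -22 - (877/17)cos x + (771/17)sin x + (18332/4913)cos 3x - (215972/14739)sin 3x

g(x) = -22 - (877/17)cos x + (771/17)sin x + (18332/4913)cos 3x - (215972/14739)sin 3x


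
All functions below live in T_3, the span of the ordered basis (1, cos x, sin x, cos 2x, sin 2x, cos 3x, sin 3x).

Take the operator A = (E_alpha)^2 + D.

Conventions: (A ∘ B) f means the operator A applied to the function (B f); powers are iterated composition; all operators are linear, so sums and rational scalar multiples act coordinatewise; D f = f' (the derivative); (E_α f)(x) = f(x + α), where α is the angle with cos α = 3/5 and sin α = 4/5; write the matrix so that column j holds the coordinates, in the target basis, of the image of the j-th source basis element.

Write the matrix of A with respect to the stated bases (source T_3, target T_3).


the matrix is [[1, 0, 0, 0, 0, 0, 0]; [0, -7/25, 49/25, 0, 0, 0, 0]; [0, -49/25, -7/25, 0, 0, 0, 0]; [0, 0, 0, -527/625, 914/625, 0, 0]; [0, 0, 0, -914/625, -527/625, 0, 0]; [0, 0, 0, 0, 0, 11753/15625, 36579/15625]; [0, 0, 0, 0, 0, -36579/15625, 11753/15625]] (rows listed top to bottom)

image of 1: 1
image of cos x: -(7/25)cos x - (49/25)sin x
image of sin x: (49/25)cos x - (7/25)sin x
image of cos 2x: -(527/625)cos 2x - (914/625)sin 2x
image of sin 2x: (914/625)cos 2x - (527/625)sin 2x
image of cos 3x: (11753/15625)cos 3x - (36579/15625)sin 3x
image of sin 3x: (36579/15625)cos 3x + (11753/15625)sin 3x
each image's coordinates form column j of the matrix


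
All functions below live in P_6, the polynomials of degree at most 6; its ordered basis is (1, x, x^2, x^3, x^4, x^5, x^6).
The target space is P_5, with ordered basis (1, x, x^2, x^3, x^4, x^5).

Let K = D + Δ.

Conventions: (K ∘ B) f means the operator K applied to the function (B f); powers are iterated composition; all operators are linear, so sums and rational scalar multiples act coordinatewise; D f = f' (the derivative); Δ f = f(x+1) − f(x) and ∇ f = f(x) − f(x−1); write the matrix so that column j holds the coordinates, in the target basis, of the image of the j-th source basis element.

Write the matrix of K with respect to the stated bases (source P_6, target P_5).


image of 1: 0
image of x: 2
image of x^2: 4x + 1
image of x^3: 6x^2 + 3x + 1
image of x^4: 8x^3 + 6x^2 + 4x + 1
image of x^5: 10x^4 + 10x^3 + 10x^2 + 5x + 1
image of x^6: 12x^5 + 15x^4 + 20x^3 + 15x^2 + 6x + 1
each image's coordinates form column j of the matrix

the matrix is [[0, 2, 1, 1, 1, 1, 1]; [0, 0, 4, 3, 4, 5, 6]; [0, 0, 0, 6, 6, 10, 15]; [0, 0, 0, 0, 8, 10, 20]; [0, 0, 0, 0, 0, 10, 15]; [0, 0, 0, 0, 0, 0, 12]] (rows listed top to bottom)
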